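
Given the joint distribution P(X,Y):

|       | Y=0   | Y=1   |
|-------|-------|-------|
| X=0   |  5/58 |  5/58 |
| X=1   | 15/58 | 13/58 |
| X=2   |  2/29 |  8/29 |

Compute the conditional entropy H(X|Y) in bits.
1.3980 bits

H(X|Y) = H(X,Y) - H(Y)

H(X,Y) = -Σ_{x,y} P(x,y) log₂ P(x,y). Per-cell terms -P(x,y)·log₂P(x,y):
  X=0: 0.30483, 0.30483
  X=1: 0.50459, 0.48359
  X=2: 0.26607, 0.51255
Sum of the 6 terms: H(X,Y) = 2.37646 bits

Marginal of Y (column sums):
  P(Y=0) = 5/58 + 15/58 + 2/29 = 12/29
  P(Y=1) = 5/58 + 13/58 + 8/29 = 17/29
H(Y) = -[(12/29)·log₂(12/29) + (17/29)·log₂(17/29)]
  = 0.52677 + 0.45168 = 0.97845 bits

H(X|Y) = H(X,Y) - H(Y) = 2.37646 - 0.97845 = 1.3980 bits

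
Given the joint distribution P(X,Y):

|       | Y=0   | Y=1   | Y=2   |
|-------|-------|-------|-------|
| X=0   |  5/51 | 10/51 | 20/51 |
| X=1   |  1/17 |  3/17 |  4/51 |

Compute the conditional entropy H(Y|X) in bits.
1.3916 bits

H(Y|X) = H(X,Y) - H(X)

H(X,Y) = -Σ_{x,y} P(x,y) log₂ P(x,y). Per-cell terms -P(x,y)·log₂P(x,y):
  X=0: 0.328480, 0.460882, 0.529607
  X=1: 0.240439, 0.441618, 0.288033
Sum of the 6 terms: H(X,Y) = 2.28906 bits

Marginal of X (row sums):
  P(X=0) = 5/51 + 10/51 + 20/51 = 35/51
  P(X=1) = 1/17 + 3/17 + 4/51 = 16/51
H(X) = -[(35/51)·log₂(35/51) + (16/51)·log₂(16/51)]
  = 0.372745 + 0.524682 = 0.89743 bits

H(Y|X) = H(X,Y) - H(X) = 2.28906 - 0.89743 = 1.3916 bits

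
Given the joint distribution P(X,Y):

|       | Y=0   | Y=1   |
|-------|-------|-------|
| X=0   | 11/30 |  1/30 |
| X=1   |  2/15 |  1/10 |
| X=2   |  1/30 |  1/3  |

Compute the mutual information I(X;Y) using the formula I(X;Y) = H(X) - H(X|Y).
0.4402 bits

I(X;Y) = H(X) - H(X|Y)

Marginal of X (row sums):
  P(X=0) = 11/30 + 1/30 = 2/5
  P(X=1) = 2/15 + 1/10 = 7/30
  P(X=2) = 1/30 + 1/3 = 11/30
H(X) = -[(2/5)·log₂(2/5) + (7/30)·log₂(7/30) + (11/30)·log₂(11/30)]
  = 0.52877 + 0.48989 + 0.53073 = 1.5494 bits

Marginal of Y (column sums):
  P(Y=0) = 11/30 + 2/15 + 1/30 = 8/15
  P(Y=1) = 1/30 + 1/10 + 1/3 = 7/15
H(X|Y) = Σ_y P(y)·H(X|Y=y):
  Y=0: P(Y=0) = 8/15, P(X|Y=0) = (11/16, 1/4, 1/16) → H(X|Y=0) = 1.12164
  Y=1: P(Y=1) = 7/15, P(X|Y=1) = (1/14, 3/14, 5/7) → H(X|Y=1) = 1.09491
H(X|Y) = (8/15)·1.12164 + (7/15)·1.09491 = 1.1092 bits

I(X;Y) = H(X) - H(X|Y) = 1.5494 - 1.1092 = 0.4402 bits

Cross-check via I(X;Y) = H(X) + H(Y) - H(X,Y): computing H(Y) from the column sums and H(X,Y) from the 6 cells in the same way gives H(Y) = 0.9968 bits and H(X,Y) = 2.1060 bits, so
I(X;Y) = 1.5494 + 0.9968 - 2.1060 = 0.4402 bits ✓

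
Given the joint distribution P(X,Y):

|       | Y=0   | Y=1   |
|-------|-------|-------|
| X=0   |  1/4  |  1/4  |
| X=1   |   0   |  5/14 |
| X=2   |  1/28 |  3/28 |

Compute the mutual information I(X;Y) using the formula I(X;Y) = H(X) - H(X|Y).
0.2472 bits

I(X;Y) = H(X) - H(X|Y)

Marginal of X (row sums):
  P(X=0) = 1/4 + 1/4 = 1/2
  P(X=1) = 0 + 5/14 = 5/14
  P(X=2) = 1/28 + 3/28 = 1/7
H(X) = -[(1/2)·log₂(1/2) + (5/14)·log₂(5/14) + (1/7)·log₂(1/7)]
  = 0.50000 + 0.53051 + 0.40105 = 1.43156 bits

Marginal of Y (column sums):
  P(Y=0) = 1/4 + 0 + 1/28 = 2/7
  P(Y=1) = 1/4 + 5/14 + 3/28 = 5/7
H(X|Y) = Σ_y P(y)·H(X|Y=y):
  Y=0: P(Y=0) = 2/7, P(X|Y=0) = (7/8, 0, 1/8) → H(X|Y=0) = 0.54356
  Y=1: P(Y=1) = 5/7, P(X|Y=1) = (7/20, 1/2, 3/20) → H(X|Y=1) = 1.44065
H(X|Y) = (2/7)·0.54356 + (5/7)·1.44065 = 1.18434 bits

I(X;Y) = H(X) - H(X|Y) = 1.43156 - 1.18434 = 0.2472 bits

Cross-check via I(X;Y) = H(X) + H(Y) - H(X,Y): computing H(Y) from the column sums and H(X,Y) from the 6 cells in the same way gives H(Y) = 0.86312 bits and H(X,Y) = 2.04746 bits, so
I(X;Y) = 1.43156 + 0.86312 - 2.04746 = 0.2472 bits ✓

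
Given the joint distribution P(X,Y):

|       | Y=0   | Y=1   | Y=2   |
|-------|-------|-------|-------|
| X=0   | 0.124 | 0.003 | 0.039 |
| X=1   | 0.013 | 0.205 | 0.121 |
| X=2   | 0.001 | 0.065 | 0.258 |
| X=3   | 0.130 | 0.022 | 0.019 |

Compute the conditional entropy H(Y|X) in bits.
0.9613 bits

H(Y|X) = H(X,Y) - H(X)

H(X,Y) = -Σ_{x,y} P(x,y) log₂ P(x,y). Per-cell terms -P(x,y)·log₂P(x,y):
  X=0: 0.37344, 0.02514, 0.18253
  X=1: 0.08145, 0.46869, 0.36868
  X=2: 0.00997, 0.25632, 0.50428
  X=3: 0.38264, 0.12114, 0.10864
Sum of the 12 terms: H(X,Y) = 2.8829 bits

Marginal of X (row sums):
  P(X=0) = 0.124 + 0.003 + 0.039 = 0.166
  P(X=1) = 0.013 + 0.205 + 0.121 = 0.339
  P(X=2) = 0.001 + 0.065 + 0.258 = 0.324
  P(X=3) = 0.130 + 0.022 + 0.019 = 0.171
H(X) = -[0.166·log₂(0.166) + 0.339·log₂(0.339) + 0.324·log₂(0.324) + 0.171·log₂(0.171)]
  = 0.43006 + 0.52906 + 0.52680 + 0.43570 = 1.9216 bits

H(Y|X) = H(X,Y) - H(X) = 2.8829 - 1.9216 = 0.9613 bits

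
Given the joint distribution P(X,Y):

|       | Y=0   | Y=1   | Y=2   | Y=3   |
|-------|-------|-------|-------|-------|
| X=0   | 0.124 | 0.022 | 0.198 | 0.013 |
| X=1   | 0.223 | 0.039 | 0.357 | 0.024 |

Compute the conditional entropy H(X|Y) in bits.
0.9402 bits

H(X|Y) = H(X,Y) - H(Y)

H(X,Y) = -Σ_{x,y} P(x,y) log₂ P(x,y). Per-cell terms -P(x,y)·log₂P(x,y):
  X=0: 0.37344, 0.12114, 0.46261, 0.08145
  X=1: 0.48277, 0.18253, 0.53050, 0.12914
Sum of the 8 terms: H(X,Y) = 2.3636 bits

Marginal of Y (column sums):
  P(Y=0) = 0.124 + 0.223 = 0.347
  P(Y=1) = 0.022 + 0.039 = 0.061
  P(Y=2) = 0.198 + 0.357 = 0.555
  P(Y=3) = 0.013 + 0.024 = 0.037
H(Y) = -[0.347·log₂(0.347) + 0.061·log₂(0.061) + 0.555·log₂(0.555) + 0.037·log₂(0.037)]
  = 0.52987 + 0.24614 + 0.47144 + 0.17598 = 1.4234 bits

H(X|Y) = H(X,Y) - H(Y) = 2.3636 - 1.4234 = 0.9402 bits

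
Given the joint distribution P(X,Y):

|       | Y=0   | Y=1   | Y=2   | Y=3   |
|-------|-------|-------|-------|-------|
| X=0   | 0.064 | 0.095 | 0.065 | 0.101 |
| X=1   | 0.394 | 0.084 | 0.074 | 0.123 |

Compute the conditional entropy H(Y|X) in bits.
1.7365 bits

H(Y|X) = H(X,Y) - H(X)

H(X,Y) = -Σ_{x,y} P(x,y) log₂ P(x,y). Per-cell terms -P(x,y)·log₂P(x,y):
  X=0: 0.25381, 0.32261, 0.25632, 0.33406
  X=1: 0.52943, 0.30017, 0.27797, 0.37186
Sum of the 8 terms: H(X,Y) = 2.6462 bits

Marginal of X (row sums):
  P(X=0) = 0.064 + 0.095 + 0.065 + 0.101 = 0.325
  P(X=1) = 0.394 + 0.084 + 0.074 + 0.123 = 0.675
H(X) = -[0.325·log₂(0.325) + 0.675·log₂(0.675)]
  = 0.52698 + 0.38275 = 0.9097 bits

H(Y|X) = H(X,Y) - H(X) = 2.6462 - 0.9097 = 1.7365 bits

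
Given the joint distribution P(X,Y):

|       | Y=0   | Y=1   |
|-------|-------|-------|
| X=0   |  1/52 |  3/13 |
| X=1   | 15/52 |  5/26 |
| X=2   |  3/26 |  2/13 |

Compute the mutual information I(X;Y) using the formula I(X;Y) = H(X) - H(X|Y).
0.1530 bits

I(X;Y) = H(X) - H(X|Y)

Marginal of X (row sums):
  P(X=0) = 1/52 + 3/13 = 1/4
  P(X=1) = 15/52 + 5/26 = 25/52
  P(X=2) = 3/26 + 2/13 = 7/26
H(X) = -[(1/4)·log₂(1/4) + (25/52)·log₂(25/52) + (7/26)·log₂(7/26)]
  = 0.50000 + 0.50797 + 0.50968 = 1.51765 bits

Marginal of Y (column sums):
  P(Y=0) = 1/52 + 15/52 + 3/26 = 11/26
  P(Y=1) = 3/13 + 5/26 + 2/13 = 15/26
H(X|Y) = Σ_y P(y)·H(X|Y=y):
  Y=0: P(Y=0) = 11/26, P(X|Y=0) = (1/22, 15/22, 3/11) → H(X|Y=0) = 1.09065
  Y=1: P(Y=1) = 15/26, P(X|Y=1) = (2/5, 1/3, 4/15) → H(X|Y=1) = 1.56560
H(X|Y) = (11/26)·1.09065 + (15/26)·1.56560 = 1.36466 bits

I(X;Y) = H(X) - H(X|Y) = 1.51765 - 1.36466 = 0.1530 bits

Cross-check via I(X;Y) = H(X) + H(Y) - H(X,Y): computing H(Y) from the column sums and H(X,Y) from the 6 cells in the same way gives H(Y) = 0.98286 bits and H(X,Y) = 2.34752 bits, so
I(X;Y) = 1.51765 + 0.98286 - 2.34752 = 0.1530 bits ✓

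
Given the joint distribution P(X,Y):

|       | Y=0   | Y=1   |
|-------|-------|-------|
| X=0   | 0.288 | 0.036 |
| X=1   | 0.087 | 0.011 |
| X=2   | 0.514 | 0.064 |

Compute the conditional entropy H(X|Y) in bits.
1.3123 bits

H(X|Y) = H(X,Y) - H(Y)

H(X,Y) = -Σ_{x,y} P(x,y) log₂ P(x,y). Per-cell terms -P(x,y)·log₂P(x,y):
  X=0: 0.51721, 0.17265
  X=1: 0.30649, 0.07157
  X=2: 0.49352, 0.25381
Sum of the 6 terms: H(X,Y) = 1.81525 bits

Marginal of Y (column sums):
  P(Y=0) = 0.288 + 0.087 + 0.514 = 0.889
  P(Y=1) = 0.036 + 0.011 + 0.064 = 0.111
H(Y) = -[0.889·log₂(0.889) + 0.111·log₂(0.111)]
  = 0.15090 + 0.35202 = 0.50292 bits

H(X|Y) = H(X,Y) - H(Y) = 1.81525 - 0.50292 = 1.3123 bits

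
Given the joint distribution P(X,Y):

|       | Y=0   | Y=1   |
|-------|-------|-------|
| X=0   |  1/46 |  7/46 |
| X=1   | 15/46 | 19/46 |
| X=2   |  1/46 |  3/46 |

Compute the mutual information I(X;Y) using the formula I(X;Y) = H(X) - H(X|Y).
0.0535 bits

I(X;Y) = H(X) - H(X|Y)

Marginal of X (row sums):
  P(X=0) = 1/46 + 7/46 = 4/23
  P(X=1) = 15/46 + 19/46 = 17/23
  P(X=2) = 1/46 + 3/46 = 2/23
H(X) = -[(4/23)·log₂(4/23) + (17/23)·log₂(17/23) + (2/23)·log₂(2/23)]
  = 0.4389 + 0.3223 + 0.3064 = 1.0676 bits

Marginal of Y (column sums):
  P(Y=0) = 1/46 + 15/46 + 1/46 = 17/46
  P(Y=1) = 7/46 + 19/46 + 3/46 = 29/46
H(X|Y) = Σ_y P(y)·H(X|Y=y):
  Y=0: P(Y=0) = 17/46, P(X|Y=0) = (1/17, 15/17, 1/17) → H(X|Y=0) = 0.6402
  Y=1: P(Y=1) = 29/46, P(X|Y=1) = (7/29, 19/29, 3/29) → H(X|Y=1) = 1.2333
H(X|Y) = (17/46)·0.6402 + (29/46)·1.2333 = 1.0141 bits

I(X;Y) = H(X) - H(X|Y) = 1.0676 - 1.0141 = 0.0535 bits

Cross-check via I(X;Y) = H(X) + H(Y) - H(X,Y): computing H(Y) from the column sums and H(X,Y) from the 6 cells in the same way gives H(Y) = 0.9503 bits and H(X,Y) = 1.9644 bits, so
I(X;Y) = 1.0676 + 0.9503 - 1.9644 = 0.0535 bits ✓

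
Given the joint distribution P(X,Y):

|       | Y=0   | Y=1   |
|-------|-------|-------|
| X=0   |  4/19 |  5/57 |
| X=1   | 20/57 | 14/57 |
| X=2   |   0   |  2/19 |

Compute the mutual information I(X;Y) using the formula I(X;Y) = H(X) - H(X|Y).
0.1454 bits

I(X;Y) = H(X) - H(X|Y)

Marginal of X (row sums):
  P(X=0) = 4/19 + 5/57 = 17/57
  P(X=1) = 20/57 + 14/57 = 34/57
  P(X=2) = 0 + 2/19 = 2/19
H(X) = -[(17/57)·log₂(17/57) + (34/57)·log₂(34/57) + (2/19)·log₂(2/19)]
  = 0.5206 + 0.4446 + 0.3419 = 1.3071 bits

Marginal of Y (column sums):
  P(Y=0) = 4/19 + 20/57 + 0 = 32/57
  P(Y=1) = 5/57 + 14/57 + 2/19 = 25/57
H(X|Y) = Σ_y P(y)·H(X|Y=y):
  Y=0: P(Y=0) = 32/57, P(X|Y=0) = (3/8, 5/8, 0) → H(X|Y=0) = 0.9544
  Y=1: P(Y=1) = 25/57, P(X|Y=1) = (1/5, 14/25, 6/25) → H(X|Y=1) = 1.4270
H(X|Y) = (32/57)·0.9544 + (25/57)·1.4270 = 1.1617 bits

I(X;Y) = H(X) - H(X|Y) = 1.3071 - 1.1617 = 0.1454 bits

Cross-check via I(X;Y) = H(X) + H(Y) - H(X,Y): computing H(Y) from the column sums and H(X,Y) from the 6 cells in the same way gives H(Y) = 0.9891 bits and H(X,Y) = 2.1508 bits, so
I(X;Y) = 1.3071 + 0.9891 - 2.1508 = 0.1454 bits ✓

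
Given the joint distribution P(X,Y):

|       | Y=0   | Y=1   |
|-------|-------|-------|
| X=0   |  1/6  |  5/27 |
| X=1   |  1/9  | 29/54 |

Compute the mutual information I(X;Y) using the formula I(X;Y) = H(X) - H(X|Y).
0.0729 bits

I(X;Y) = H(X) - H(X|Y)

Marginal of X (row sums):
  P(X=0) = 1/6 + 5/27 = 19/54
  P(X=1) = 1/9 + 29/54 = 35/54
H(X) = -[(19/54)·log₂(19/54) + (35/54)·log₂(35/54)]
  = 0.530227 + 0.405484 = 0.935711 bits

Marginal of Y (column sums):
  P(Y=0) = 1/6 + 1/9 = 5/18
  P(Y=1) = 5/27 + 29/54 = 13/18
H(X|Y) = Σ_y P(y)·H(X|Y=y):
  Y=0: P(Y=0) = 5/18, P(X|Y=0) = (3/5, 2/5) → H(X|Y=0) = 0.970951
  Y=1: P(Y=1) = 13/18, P(X|Y=1) = (10/39, 29/39) → H(X|Y=1) = 0.821281
H(X|Y) = (5/18)·0.970951 + (13/18)·0.821281 = 0.862856 bits

I(X;Y) = H(X) - H(X|Y) = 0.935711 - 0.862856 = 0.0729 bits

Cross-check via I(X;Y) = H(X) + H(Y) - H(X,Y): computing H(Y) from the column sums and H(X,Y) from the 4 cells in the same way gives H(Y) = 0.852405 bits and H(X,Y) = 1.715261 bits, so
I(X;Y) = 0.935711 + 0.852405 - 1.715261 = 0.0729 bits ✓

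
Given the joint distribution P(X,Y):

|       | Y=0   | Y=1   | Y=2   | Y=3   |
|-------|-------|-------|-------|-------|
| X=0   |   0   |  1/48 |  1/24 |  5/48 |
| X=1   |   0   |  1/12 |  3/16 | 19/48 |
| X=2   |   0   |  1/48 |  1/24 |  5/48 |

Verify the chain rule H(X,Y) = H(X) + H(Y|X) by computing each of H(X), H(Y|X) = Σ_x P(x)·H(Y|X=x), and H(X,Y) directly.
H(X) = 1.2516 bits, H(Y|X) = 1.3238 bits, H(X,Y) = 2.5754 bits

Marginal of X (row sums):
  P(X=0) = 0 + 1/48 + 1/24 + 5/48 = 1/6
  P(X=1) = 0 + 1/12 + 3/16 + 19/48 = 2/3
  P(X=2) = 0 + 1/48 + 1/24 + 5/48 = 1/6
H(X) = -[(1/6)·log₂(1/6) + (2/3)·log₂(2/3) + (1/6)·log₂(1/6)]
  = 0.43083 + 0.38998 + 0.43083 = 1.2516 bits

H(Y|X) = Σ_x P(x)·H(Y|X=x):
  X=0: P(X=0) = 1/6, P(Y|X=0) = (0, 1/8, 1/4, 5/8) → H(Y|X=0) = 1.29879
  X=1: P(X=1) = 2/3, P(Y|X=1) = (0, 1/8, 9/32, 19/32) → H(Y|X=1) = 1.33625
  X=2: P(X=2) = 1/6, P(Y|X=2) = (0, 1/8, 1/4, 5/8) → H(Y|X=2) = 1.29879
H(Y|X) = (1/6)·1.29879 + (2/3)·1.33625 + (1/6)·1.29879 = 1.3238 bits

H(X,Y) = -Σ_{x,y} P(x,y) log₂ P(x,y). Per-cell terms -P(x,y)·log₂P(x,y):
  X=0: 0.00000, 0.11635, 0.19104, 0.33990
  X=1: 0.00000, 0.29875, 0.45282, 0.52924
  X=2: 0.00000, 0.11635, 0.19104, 0.33990
  (cells with P = 0 contribute 0)
Sum of the 12 terms: H(X,Y) = 2.5754 bits

Chain rule check:
  H(X) + H(Y|X) = 1.2516 + 1.3238 = 2.5754 bits
  H(X,Y) = 2.5754 bits
✓ Chain rule verified.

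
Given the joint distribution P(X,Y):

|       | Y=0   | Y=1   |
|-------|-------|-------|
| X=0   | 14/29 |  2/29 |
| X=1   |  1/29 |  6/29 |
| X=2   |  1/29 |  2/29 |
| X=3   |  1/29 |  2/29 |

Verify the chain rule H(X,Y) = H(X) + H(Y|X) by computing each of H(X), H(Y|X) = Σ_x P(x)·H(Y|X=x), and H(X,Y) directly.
H(X) = 1.6455 bits, H(Y|X) = 0.6327 bits, H(X,Y) = 2.2782 bits

Marginal of X (row sums):
  P(X=0) = 14/29 + 2/29 = 16/29
  P(X=1) = 1/29 + 6/29 = 7/29
  P(X=2) = 1/29 + 2/29 = 3/29
  P(X=3) = 1/29 + 2/29 = 3/29
H(X) = -[(16/29)·log₂(16/29) + (7/29)·log₂(7/29) + (3/29)·log₂(3/29) + (3/29)·log₂(3/29)]
  = 0.473369 + 0.494979 + 0.338588 + 0.338588 = 1.6455 bits

H(Y|X) = Σ_x P(x)·H(Y|X=x):
  X=0: P(X=0) = 16/29, P(Y|X=0) = (7/8, 1/8) → H(Y|X=0) = 0.543564
  X=1: P(X=1) = 7/29, P(Y|X=1) = (1/7, 6/7) → H(Y|X=1) = 0.591673
  X=2: P(X=2) = 3/29, P(Y|X=2) = (1/3, 2/3) → H(Y|X=2) = 0.918296
  X=3: P(X=3) = 3/29, P(Y|X=3) = (1/3, 2/3) → H(Y|X=3) = 0.918296
H(Y|X) = (16/29)·0.543564 + (7/29)·0.591673 + (3/29)·0.918296 + (3/29)·0.918296 = 0.6327 bits

H(X,Y) = -Σ_{x,y} P(x,y) log₂ P(x,y). Per-cell terms -P(x,y)·log₂P(x,y):
  X=0: 0.507199, 0.266068
  X=1: 0.167517, 0.470280
  X=2: 0.167517, 0.266068
  X=3: 0.167517, 0.266068
Sum of the 8 terms: H(X,Y) = 2.2782 bits

Chain rule check:
  H(X) + H(Y|X) = 1.6455 + 0.6327 = 2.2782 bits
  H(X,Y) = 2.2782 bits
✓ Chain rule verified.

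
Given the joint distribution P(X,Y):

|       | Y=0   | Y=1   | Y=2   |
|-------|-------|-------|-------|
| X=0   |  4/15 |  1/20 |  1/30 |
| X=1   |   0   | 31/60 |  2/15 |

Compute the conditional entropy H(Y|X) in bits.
0.8339 bits

H(Y|X) = H(X,Y) - H(X)

H(X,Y) = -Σ_{x,y} P(x,y) log₂ P(x,y). Per-cell terms -P(x,y)·log₂P(x,y):
  X=0: 0.5085, 0.2161, 0.1636
  X=1: 0.0000, 0.4922, 0.3876
  (cells with P = 0 contribute 0)
Sum of the 6 terms: H(X,Y) = 1.7680 bits

Marginal of X (row sums):
  P(X=0) = 4/15 + 1/20 + 1/30 = 7/20
  P(X=1) = 0 + 31/60 + 2/15 = 13/20
H(X) = -[(7/20)·log₂(7/20) + (13/20)·log₂(13/20)]
  = 0.5301 + 0.4040 = 0.9341 bits

H(Y|X) = H(X,Y) - H(X) = 1.7680 - 0.9341 = 0.8339 bits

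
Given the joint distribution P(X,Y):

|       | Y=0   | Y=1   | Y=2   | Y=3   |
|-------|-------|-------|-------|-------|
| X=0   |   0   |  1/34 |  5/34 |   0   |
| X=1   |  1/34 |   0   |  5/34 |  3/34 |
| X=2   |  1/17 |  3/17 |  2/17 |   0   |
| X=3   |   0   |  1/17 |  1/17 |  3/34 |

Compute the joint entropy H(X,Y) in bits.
3.2569 bits

H(X,Y) = -Σ_{x,y} P(x,y) log₂ P(x,y). Per-cell terms -P(x,y)·log₂P(x,y):
  X=0: 0.00000, 0.14963, 0.40670, 0.00000
  X=1: 0.14963, 0.00000, 0.40670, 0.30904
  X=2: 0.24044, 0.44162, 0.36323, 0.00000
  X=3: 0.00000, 0.24044, 0.24044, 0.30904
  (cells with P = 0 contribute 0)
Sum of the 16 terms: H(X,Y) = 3.2569 bits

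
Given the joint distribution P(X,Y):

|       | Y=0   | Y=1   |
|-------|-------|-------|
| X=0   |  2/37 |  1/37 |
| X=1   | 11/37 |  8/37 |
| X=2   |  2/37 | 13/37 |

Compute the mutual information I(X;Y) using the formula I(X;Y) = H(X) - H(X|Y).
0.1657 bits

I(X;Y) = H(X) - H(X|Y)

Marginal of X (row sums):
  P(X=0) = 2/37 + 1/37 = 3/37
  P(X=1) = 11/37 + 8/37 = 19/37
  P(X=2) = 2/37 + 13/37 = 15/37
H(X) = -[(3/37)·log₂(3/37) + (19/37)·log₂(19/37) + (15/37)·log₂(15/37)]
  = 0.293878 + 0.493757 + 0.528066 = 1.31570 bits

Marginal of Y (column sums):
  P(Y=0) = 2/37 + 11/37 + 2/37 = 15/37
  P(Y=1) = 1/37 + 8/37 + 13/37 = 22/37
H(X|Y) = Σ_y P(y)·H(X|Y=y):
  Y=0: P(Y=0) = 15/37, P(X|Y=0) = (2/15, 11/15, 2/15) → H(X|Y=0) = 1.103307
  Y=1: P(Y=1) = 22/37, P(X|Y=1) = (1/22, 4/11, 13/22) → H(X|Y=1) = 1.181899
H(X|Y) = (15/37)·1.103307 + (22/37)·1.181899 = 1.15004 bits

I(X;Y) = H(X) - H(X|Y) = 1.31570 - 1.15004 = 0.1657 bits

Cross-check via I(X;Y) = H(X) + H(Y) - H(X,Y): computing H(Y) from the column sums and H(X,Y) from the 6 cells in the same way gives H(Y) = 0.97402 bits and H(X,Y) = 2.12406 bits, so
I(X;Y) = 1.31570 + 0.97402 - 2.12406 = 0.1657 bits ✓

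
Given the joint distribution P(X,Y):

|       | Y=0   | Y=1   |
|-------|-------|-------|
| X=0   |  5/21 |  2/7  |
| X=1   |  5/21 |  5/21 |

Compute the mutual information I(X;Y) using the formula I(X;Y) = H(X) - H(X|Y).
0.0015 bits

I(X;Y) = H(X) - H(X|Y)

Marginal of X (row sums):
  P(X=0) = 5/21 + 2/7 = 11/21
  P(X=1) = 5/21 + 5/21 = 10/21
H(X) = -[(11/21)·log₂(11/21) + (10/21)·log₂(10/21)]
  = 0.48865 + 0.50971 = 0.99836 bits

Marginal of Y (column sums):
  P(Y=0) = 5/21 + 5/21 = 10/21
  P(Y=1) = 2/7 + 5/21 = 11/21
H(X|Y) = Σ_y P(y)·H(X|Y=y):
  Y=0: P(Y=0) = 10/21, P(X|Y=0) = (1/2, 1/2) → H(X|Y=0) = 1.00000
  Y=1: P(Y=1) = 11/21, P(X|Y=1) = (6/11, 5/11) → H(X|Y=1) = 0.99403
H(X|Y) = (10/21)·1.00000 + (11/21)·0.99403 = 0.99687 bits

I(X;Y) = H(X) - H(X|Y) = 0.99836 - 0.99687 = 0.0015 bits

Cross-check via I(X;Y) = H(X) + H(Y) - H(X,Y): computing H(Y) from the column sums and H(X,Y) from the 4 cells in the same way gives H(Y) = 0.99836 bits and H(X,Y) = 1.99524 bits, so
I(X;Y) = 0.99836 + 0.99836 - 1.99524 = 0.0015 bits ✓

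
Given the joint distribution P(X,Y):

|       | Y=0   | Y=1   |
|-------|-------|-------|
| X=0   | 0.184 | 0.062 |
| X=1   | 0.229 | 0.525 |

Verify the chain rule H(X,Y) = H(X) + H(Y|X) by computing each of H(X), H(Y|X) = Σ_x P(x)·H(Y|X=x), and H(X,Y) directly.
H(X) = 0.8049 bits, H(Y|X) = 0.8682 bits, H(X,Y) = 1.6731 bits

Marginal of X (row sums):
  P(X=0) = 0.184 + 0.062 = 0.246
  P(X=1) = 0.229 + 0.525 = 0.754
H(X) = -[0.246·log₂(0.246) + 0.754·log₂(0.754)]
  = 0.49772 + 0.30715 = 0.8049 bits

H(Y|X) = Σ_x P(x)·H(Y|X=x):
  X=0: P(X=0) = 0.246, P(Y|X=0) = (92/123, 31/123) → H(Y|X=0) = 0.81448
  X=1: P(X=1) = 0.754, P(Y|X=1) = (229/754, 525/754) → H(Y|X=1) = 0.88578
H(Y|X) = 0.246·0.81448 + 0.754·0.88578 = 0.8682 bits

H(X,Y) = -Σ_{x,y} P(x,y) log₂ P(x,y). Per-cell terms -P(x,y)·log₂P(x,y):
  X=0: 0.44937, 0.24872
  X=1: 0.48699, 0.48805
Sum of the 4 terms: H(X,Y) = 1.6731 bits

Chain rule check:
  H(X) + H(Y|X) = 0.8049 + 0.8682 = 1.6731 bits
  H(X,Y) = 1.6731 bits
✓ Chain rule verified.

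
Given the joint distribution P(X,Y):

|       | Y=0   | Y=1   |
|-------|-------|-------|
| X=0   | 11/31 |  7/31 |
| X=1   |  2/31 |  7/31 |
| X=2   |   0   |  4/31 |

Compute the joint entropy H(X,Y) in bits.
2.1362 bits

H(X,Y) = -Σ_{x,y} P(x,y) log₂ P(x,y). Per-cell terms -P(x,y)·log₂P(x,y):
  X=0: 0.53040, 0.48477
  X=1: 0.25511, 0.48477
  X=2: 0.00000, 0.38119
  (cells with P = 0 contribute 0)
Sum of the 6 terms: H(X,Y) = 2.1362 bits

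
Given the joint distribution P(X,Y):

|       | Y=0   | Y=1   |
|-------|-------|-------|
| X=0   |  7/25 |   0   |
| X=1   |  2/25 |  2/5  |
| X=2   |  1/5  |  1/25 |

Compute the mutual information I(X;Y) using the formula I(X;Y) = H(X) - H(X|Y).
0.5216 bits

I(X;Y) = H(X) - H(X|Y)

Marginal of X (row sums):
  P(X=0) = 7/25 + 0 = 7/25
  P(X=1) = 2/25 + 2/5 = 12/25
  P(X=2) = 1/5 + 1/25 = 6/25
H(X) = -[(7/25)·log₂(7/25) + (12/25)·log₂(12/25) + (6/25)·log₂(6/25)]
  = 0.51422 + 0.50827 + 0.49413 = 1.51662 bits

Marginal of Y (column sums):
  P(Y=0) = 7/25 + 2/25 + 1/5 = 14/25
  P(Y=1) = 0 + 2/5 + 1/25 = 11/25
H(X|Y) = Σ_y P(y)·H(X|Y=y):
  Y=0: P(Y=0) = 14/25, P(X|Y=0) = (1/2, 1/7, 5/14) → H(X|Y=0) = 1.43156
  Y=1: P(Y=1) = 11/25, P(X|Y=1) = (0, 10/11, 1/11) → H(X|Y=1) = 0.43950
H(X|Y) = (14/25)·1.43156 + (11/25)·0.43950 = 0.99505 bits

I(X;Y) = H(X) - H(X|Y) = 1.51662 - 0.99505 = 0.5216 bits

Cross-check via I(X;Y) = H(X) + H(Y) - H(X,Y): computing H(Y) from the column sums and H(X,Y) from the 6 cells in the same way gives H(Y) = 0.98959 bits and H(X,Y) = 1.98464 bits, so
I(X;Y) = 1.51662 + 0.98959 - 1.98464 = 0.5216 bits ✓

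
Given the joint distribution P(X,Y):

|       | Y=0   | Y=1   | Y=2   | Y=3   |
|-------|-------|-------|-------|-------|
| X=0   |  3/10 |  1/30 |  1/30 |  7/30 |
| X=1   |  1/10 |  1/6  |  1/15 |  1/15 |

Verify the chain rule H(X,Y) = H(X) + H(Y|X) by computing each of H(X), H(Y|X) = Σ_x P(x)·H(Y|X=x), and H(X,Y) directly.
H(X) = 0.9710 bits, H(Y|X) = 1.6511 bits, H(X,Y) = 2.6220 bits

Marginal of X (row sums):
  P(X=0) = 3/10 + 1/30 + 1/30 + 7/30 = 3/5
  P(X=1) = 1/10 + 1/6 + 1/15 + 1/15 = 2/5
H(X) = -[(3/5)·log₂(3/5) + (2/5)·log₂(2/5)]
  = 0.4421794 + 0.5287712 = 0.9710 bits

H(Y|X) = Σ_x P(x)·H(Y|X=x):
  X=0: P(X=0) = 3/5, P(Y|X=0) = (1/2, 1/18, 1/18, 7/18) → H(Y|X=0) = 1.4932134
  X=1: P(X=1) = 2/5, P(Y|X=1) = (1/4, 5/12, 1/6, 1/6) → H(Y|X=1) = 1.8879185
H(Y|X) = (3/5)·1.4932134 + (2/5)·1.8879185 = 1.6511 bits

H(X,Y) = -Σ_{x,y} P(x,y) log₂ P(x,y). Per-cell terms -P(x,y)·log₂P(x,y):
  X=0: 0.5210897, 0.1635630, 0.1635630, 0.4898917
  X=1: 0.3321928, 0.4308271, 0.2604594, 0.2604594
Sum of the 8 terms: H(X,Y) = 2.6220 bits

Chain rule check:
  H(X) + H(Y|X) = 0.9710 + 1.6511 = 2.6221 bits
  H(X,Y) = 2.6220 bits
✓ Chain rule verified (Δ = 0.0001 is 4-dp rounding noise: each of the three values was rounded independently).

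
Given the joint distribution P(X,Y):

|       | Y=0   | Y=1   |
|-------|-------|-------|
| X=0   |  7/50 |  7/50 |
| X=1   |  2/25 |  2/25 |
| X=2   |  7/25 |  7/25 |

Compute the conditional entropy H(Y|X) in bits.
1.0000 bits

H(Y|X) = H(X,Y) - H(X)

H(X,Y) = -Σ_{x,y} P(x,y) log₂ P(x,y). Per-cell terms -P(x,y)·log₂P(x,y):
  X=0: 0.39711, 0.39711
  X=1: 0.29151, 0.29151
  X=2: 0.51422, 0.51422
Sum of the 6 terms: H(X,Y) = 2.4057 bits

Marginal of X (row sums):
  P(X=0) = 7/50 + 7/50 = 7/25
  P(X=1) = 2/25 + 2/25 = 4/25
  P(X=2) = 7/25 + 7/25 = 14/25
H(X) = -[(7/25)·log₂(7/25) + (4/25)·log₂(4/25) + (14/25)·log₂(14/25)]
  = 0.51422 + 0.42302 + 0.46844 = 1.4057 bits

H(Y|X) = H(X,Y) - H(X) = 2.4057 - 1.4057 = 1.0000 bits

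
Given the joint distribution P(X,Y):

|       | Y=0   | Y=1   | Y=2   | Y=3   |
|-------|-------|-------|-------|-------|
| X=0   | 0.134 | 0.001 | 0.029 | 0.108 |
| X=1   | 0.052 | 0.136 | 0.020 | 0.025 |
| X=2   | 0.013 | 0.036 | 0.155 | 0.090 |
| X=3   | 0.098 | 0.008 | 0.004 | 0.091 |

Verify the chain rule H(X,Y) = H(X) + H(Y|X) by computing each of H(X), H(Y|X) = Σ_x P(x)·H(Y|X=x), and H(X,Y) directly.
H(X) = 1.9851 bits, H(Y|X) = 1.4819 bits, H(X,Y) = 3.4669 bits

Marginal of X (row sums):
  P(X=0) = 0.134 + 0.001 + 0.029 + 0.108 = 0.272
  P(X=1) = 0.052 + 0.136 + 0.020 + 0.025 = 0.233
  P(X=2) = 0.013 + 0.036 + 0.155 + 0.090 = 0.294
  P(X=3) = 0.098 + 0.008 + 0.004 + 0.091 = 0.201
H(X) = -[0.272·log₂(0.272) + 0.233·log₂(0.233) + 0.294·log₂(0.294) + 0.201·log₂(0.201)]
  = 0.510903 + 0.489672 + 0.519237 + 0.465261 = 1.9851 bits

H(Y|X) = Σ_x P(x)·H(Y|X=x):
  X=0: P(X=0) = 0.272, P(Y|X=0) = (67/136, 1/272, 29/272, 27/68) → H(Y|X=0) = 1.406341
  X=1: P(X=1) = 0.233, P(Y|X=1) = (52/233, 136/233, 20/233, 25/233) → H(Y|X=1) = 1.585848
  X=2: P(X=2) = 0.294, P(Y|X=2) = (13/294, 6/49, 155/294, 15/49) → H(Y|X=2) = 1.579641
  X=3: P(X=3) = 0.201, P(Y|X=3) = (98/201, 8/201, 4/201, 91/201) → H(Y|X=3) = 1.320450
H(Y|X) = 0.272·1.406341 + 0.233·1.585848 + 0.294·1.579641 + 0.201·1.320450 = 1.4819 bits

H(X,Y) = -Σ_{x,y} P(x,y) log₂ P(x,y). Per-cell terms -P(x,y)·log₂P(x,y):
  X=0: 0.388559, 0.009966, 0.148126, 0.346777
  X=1: 0.221798, 0.391452, 0.112877, 0.133048
  X=2: 0.081449, 0.172651, 0.416897, 0.312654
  X=3: 0.328405, 0.055726, 0.031863, 0.314677
Sum of the 16 terms: H(X,Y) = 3.4669 bits

Chain rule check:
  H(X) + H(Y|X) = 1.9851 + 1.4819 = 3.4670 bits
  H(X,Y) = 3.4669 bits
✓ Chain rule verified (Δ = 0.0001 is 4-dp rounding noise: each of the three values was rounded independently).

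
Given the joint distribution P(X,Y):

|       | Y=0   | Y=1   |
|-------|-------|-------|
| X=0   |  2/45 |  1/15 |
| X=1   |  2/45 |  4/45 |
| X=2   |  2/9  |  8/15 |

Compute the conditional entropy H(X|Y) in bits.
1.0416 bits

H(X|Y) = H(X,Y) - H(Y)

H(X,Y) = -Σ_{x,y} P(x,y) log₂ P(x,y). Per-cell terms -P(x,y)·log₂P(x,y):
  X=0: 0.199638, 0.260459
  X=1: 0.199638, 0.310387
  X=2: 0.482206, 0.483675
Sum of the 6 terms: H(X,Y) = 1.936003 bits

Marginal of Y (column sums):
  P(Y=0) = 2/45 + 2/45 + 2/9 = 14/45
  P(Y=1) = 1/15 + 4/45 + 8/15 = 31/45
H(Y) = -[(14/45)·log₂(14/45) + (31/45)·log₂(31/45)]
  = 0.524066 + 0.370386 = 0.894452 bits

H(X|Y) = H(X,Y) - H(Y) = 1.936003 - 0.894452 = 1.0416 bits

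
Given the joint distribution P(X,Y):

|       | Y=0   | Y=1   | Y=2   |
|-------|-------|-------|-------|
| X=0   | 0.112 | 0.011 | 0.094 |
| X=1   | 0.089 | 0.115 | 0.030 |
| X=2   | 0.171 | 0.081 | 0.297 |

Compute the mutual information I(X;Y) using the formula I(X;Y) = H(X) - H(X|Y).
0.1534 bits

I(X;Y) = H(X) - H(X|Y)

Marginal of X (row sums):
  P(X=0) = 0.112 + 0.011 + 0.094 = 0.217
  P(X=1) = 0.089 + 0.115 + 0.030 = 0.234
  P(X=2) = 0.171 + 0.081 + 0.297 = 0.549
H(X) = -[0.217·log₂(0.217) + 0.234·log₂(0.234) + 0.549·log₂(0.549)]
  = 0.47832 + 0.49033 + 0.47495 = 1.44360 bits

Marginal of Y (column sums):
  P(Y=0) = 0.112 + 0.089 + 0.171 = 0.372
  P(Y=1) = 0.011 + 0.115 + 0.081 = 0.207
  P(Y=2) = 0.094 + 0.030 + 0.297 = 0.421
H(X|Y) = Σ_y P(y)·H(X|Y=y):
  Y=0: P(Y=0) = 0.372, P(X|Y=0) = (28/93, 89/372, 57/124) → H(X|Y=0) = 1.53051
  Y=1: P(Y=1) = 0.207, P(X|Y=1) = (11/207, 5/9, 9/23) → H(X|Y=1) = 1.22579
  Y=2: P(Y=2) = 0.421, P(X|Y=2) = (94/421, 30/421, 297/421) → H(X|Y=2) = 1.10962
H(X|Y) = 0.372·1.53051 + 0.207·1.22579 + 0.421·1.10962 = 1.29024 bits

I(X;Y) = H(X) - H(X|Y) = 1.44360 - 1.29024 = 0.1534 bits

Cross-check via I(X;Y) = H(X) + H(Y) - H(X,Y): computing H(Y) from the column sums and H(X,Y) from the 9 cells in the same way gives H(Y) = 1.52652 bits and H(X,Y) = 2.81676 bits, so
I(X;Y) = 1.44360 + 1.52652 - 2.81676 = 0.1534 bits ✓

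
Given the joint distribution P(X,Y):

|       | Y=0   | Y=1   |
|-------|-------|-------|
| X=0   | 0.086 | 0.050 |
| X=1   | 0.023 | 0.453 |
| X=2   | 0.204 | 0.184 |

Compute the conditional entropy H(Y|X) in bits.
0.6492 bits

H(Y|X) = H(X,Y) - H(X)

H(X,Y) = -Σ_{x,y} P(x,y) log₂ P(x,y). Per-cell terms -P(x,y)·log₂P(x,y):
  X=0: 0.30440, 0.21610
  X=1: 0.12517, 0.51751
  X=2: 0.46785, 0.44937
Sum of the 6 terms: H(X,Y) = 2.0804 bits

Marginal of X (row sums):
  P(X=0) = 0.086 + 0.050 = 0.136
  P(X=1) = 0.023 + 0.453 = 0.476
  P(X=2) = 0.204 + 0.184 = 0.388
H(X) = -[0.136·log₂(0.136) + 0.476·log₂(0.476) + 0.388·log₂(0.388)]
  = 0.39145 + 0.50978 + 0.52996 = 1.4312 bits

H(Y|X) = H(X,Y) - H(X) = 2.0804 - 1.4312 = 0.6492 bits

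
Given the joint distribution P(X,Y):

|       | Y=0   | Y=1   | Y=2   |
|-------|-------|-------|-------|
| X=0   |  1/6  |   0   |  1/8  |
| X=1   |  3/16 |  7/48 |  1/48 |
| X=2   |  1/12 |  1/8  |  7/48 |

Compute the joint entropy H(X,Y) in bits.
2.8589 bits

H(X,Y) = -Σ_{x,y} P(x,y) log₂ P(x,y). Per-cell terms -P(x,y)·log₂P(x,y):
  X=0: 0.4308, 0.0000, 0.3750
  X=1: 0.4528, 0.4051, 0.1164
  X=2: 0.2987, 0.3750, 0.4051
  (cells with P = 0 contribute 0)
Sum of the 9 terms: H(X,Y) = 2.8589 bits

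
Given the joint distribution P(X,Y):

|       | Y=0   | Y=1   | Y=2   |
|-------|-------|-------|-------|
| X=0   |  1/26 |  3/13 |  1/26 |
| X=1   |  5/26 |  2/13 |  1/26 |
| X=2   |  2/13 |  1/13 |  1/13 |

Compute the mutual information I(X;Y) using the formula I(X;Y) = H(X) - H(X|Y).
0.1490 bits

I(X;Y) = H(X) - H(X|Y)

Marginal of X (row sums):
  P(X=0) = 1/26 + 3/13 + 1/26 = 4/13
  P(X=1) = 5/26 + 2/13 + 1/26 = 5/13
  P(X=2) = 2/13 + 1/13 + 1/13 = 4/13
H(X) = -[(4/13)·log₂(4/13) + (5/13)·log₂(5/13) + (4/13)·log₂(4/13)]
  = 0.523212 + 0.530197 + 0.523212 = 1.576621 bits

Marginal of Y (column sums):
  P(Y=0) = 1/26 + 5/26 + 2/13 = 5/13
  P(Y=1) = 3/13 + 2/13 + 1/13 = 6/13
  P(Y=2) = 1/26 + 1/26 + 1/13 = 2/13
H(X|Y) = Σ_y P(y)·H(X|Y=y):
  Y=0: P(Y=0) = 5/13, P(X|Y=0) = (1/10, 1/2, 2/5) → H(X|Y=0) = 1.360964
  Y=1: P(Y=1) = 6/13, P(X|Y=1) = (1/2, 1/3, 1/6) → H(X|Y=1) = 1.459148
  Y=2: P(Y=2) = 2/13, P(X|Y=2) = (1/4, 1/4, 1/2) → H(X|Y=2) = 1.500000
H(X|Y) = (5/13)·1.360964 + (6/13)·1.459148 + (2/13)·1.500000 = 1.427670 bits

I(X;Y) = H(X) - H(X|Y) = 1.576621 - 1.427670 = 0.1490 bits

Cross-check via I(X;Y) = H(X) + H(Y) - H(X,Y): computing H(Y) from the column sums and H(X,Y) from the 9 cells in the same way gives H(Y) = 1.460485 bits and H(X,Y) = 2.888155 bits, so
I(X;Y) = 1.576621 + 1.460485 - 2.888155 = 0.1490 bits ✓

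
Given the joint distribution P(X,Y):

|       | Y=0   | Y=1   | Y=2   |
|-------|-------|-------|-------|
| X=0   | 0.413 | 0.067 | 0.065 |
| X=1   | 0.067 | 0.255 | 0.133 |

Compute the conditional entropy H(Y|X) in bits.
1.2014 bits

H(Y|X) = H(X,Y) - H(X)

H(X,Y) = -Σ_{x,y} P(x,y) log₂ P(x,y). Per-cell terms -P(x,y)·log₂P(x,y):
  X=0: 0.52690, 0.26128, 0.25632
  X=1: 0.26128, 0.50271, 0.38710
Sum of the 6 terms: H(X,Y) = 2.19559 bits

Marginal of X (row sums):
  P(X=0) = 0.413 + 0.067 + 0.065 = 0.545
  P(X=1) = 0.067 + 0.255 + 0.133 = 0.455
H(X) = -[0.545·log₂(0.545) + 0.455·log₂(0.455)]
  = 0.47724 + 0.51691 = 0.99415 bits

H(Y|X) = H(X,Y) - H(X) = 2.19559 - 0.99415 = 1.2014 bits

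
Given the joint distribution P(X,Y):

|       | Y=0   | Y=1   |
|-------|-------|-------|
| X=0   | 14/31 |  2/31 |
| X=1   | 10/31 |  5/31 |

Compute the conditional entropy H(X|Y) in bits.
0.9535 bits

H(X|Y) = H(X,Y) - H(Y)

H(X,Y) = -Σ_{x,y} P(x,y) log₂ P(x,y). Per-cell terms -P(x,y)·log₂P(x,y):
  X=0: 0.51793, 0.25511
  X=1: 0.52654, 0.42456
Sum of the 4 terms: H(X,Y) = 1.7241 bits

Marginal of Y (column sums):
  P(Y=0) = 14/31 + 10/31 = 24/31
  P(Y=1) = 2/31 + 5/31 = 7/31
H(Y) = -[(24/31)·log₂(24/31) + (7/31)·log₂(7/31)]
  = 0.28586 + 0.48477 = 0.7706 bits

H(X|Y) = H(X,Y) - H(Y) = 1.7241 - 0.7706 = 0.9535 bits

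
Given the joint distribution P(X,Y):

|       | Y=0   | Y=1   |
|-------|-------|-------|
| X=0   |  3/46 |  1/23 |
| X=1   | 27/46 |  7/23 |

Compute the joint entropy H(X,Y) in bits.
1.4270 bits

H(X,Y) = -Σ_{x,y} P(x,y) log₂ P(x,y). Per-cell terms -P(x,y)·log₂P(x,y):
  X=0: 0.256865, 0.196677
  X=1: 0.451178, 0.522324
Sum of the 4 terms: H(X,Y) = 1.4270 bits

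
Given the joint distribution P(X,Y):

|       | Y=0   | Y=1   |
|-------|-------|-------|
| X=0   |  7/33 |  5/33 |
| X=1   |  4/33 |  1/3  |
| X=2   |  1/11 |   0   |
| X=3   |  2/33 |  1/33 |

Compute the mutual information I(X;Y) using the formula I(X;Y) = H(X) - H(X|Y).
0.1792 bits

I(X;Y) = H(X) - H(X|Y)

Marginal of X (row sums):
  P(X=0) = 7/33 + 5/33 = 4/11
  P(X=1) = 4/33 + 1/3 = 5/11
  P(X=2) = 1/11 + 0 = 1/11
  P(X=3) = 2/33 + 1/33 = 1/11
H(X) = -[(4/11)·log₂(4/11) + (5/11)·log₂(5/11) + (1/11)·log₂(1/11) + (1/11)·log₂(1/11)]
  = 0.5307 + 0.5170 + 0.3145 + 0.3145 = 1.6767 bits

Marginal of Y (column sums):
  P(Y=0) = 7/33 + 4/33 + 1/11 + 2/33 = 16/33
  P(Y=1) = 5/33 + 1/3 + 0 + 1/33 = 17/33
H(X|Y) = Σ_y P(y)·H(X|Y=y):
  Y=0: P(Y=0) = 16/33, P(X|Y=0) = (7/16, 1/4, 3/16, 1/8) → H(X|Y=0) = 1.8496
  Y=1: P(Y=1) = 17/33, P(X|Y=1) = (5/17, 11/17, 0, 1/17) → H(X|Y=1) = 1.1661
H(X|Y) = (16/33)·1.8496 + (17/33)·1.1661 = 1.4975 bits

I(X;Y) = H(X) - H(X|Y) = 1.6767 - 1.4975 = 0.1792 bits

Cross-check via I(X;Y) = H(X) + H(Y) - H(X,Y): computing H(Y) from the column sums and H(X,Y) from the 8 cells in the same way gives H(Y) = 0.9993 bits and H(X,Y) = 2.4968 bits, so
I(X;Y) = 1.6767 + 0.9993 - 2.4968 = 0.1792 bits ✓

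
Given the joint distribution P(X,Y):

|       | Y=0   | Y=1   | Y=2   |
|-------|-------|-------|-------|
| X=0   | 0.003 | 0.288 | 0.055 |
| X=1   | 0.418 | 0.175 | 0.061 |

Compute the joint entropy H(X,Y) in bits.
1.9847 bits

H(X,Y) = -Σ_{x,y} P(x,y) log₂ P(x,y). Per-cell terms -P(x,y)·log₂P(x,y):
  X=0: 0.02514, 0.51721, 0.23014
  X=1: 0.52602, 0.44005, 0.24614
Sum of the 6 terms: H(X,Y) = 1.9847 bits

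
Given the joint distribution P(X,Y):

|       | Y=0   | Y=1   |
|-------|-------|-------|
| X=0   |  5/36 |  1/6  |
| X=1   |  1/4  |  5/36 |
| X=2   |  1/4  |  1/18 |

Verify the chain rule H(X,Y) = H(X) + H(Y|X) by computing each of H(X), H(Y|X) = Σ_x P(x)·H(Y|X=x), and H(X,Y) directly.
H(X) = 1.5752 bits, H(Y|X) = 0.8784 bits, H(X,Y) = 2.4536 bits

Marginal of X (row sums):
  P(X=0) = 5/36 + 1/6 = 11/36
  P(X=1) = 1/4 + 5/36 = 7/18
  P(X=2) = 1/4 + 1/18 = 11/36
H(X) = -[(11/36)·log₂(11/36) + (7/18)·log₂(7/18) + (11/36)·log₂(11/36)]
  = 0.52265 + 0.52989 + 0.52265 = 1.5752 bits

H(Y|X) = Σ_x P(x)·H(Y|X=x):
  X=0: P(X=0) = 11/36, P(Y|X=0) = (5/11, 6/11) → H(Y|X=0) = 0.99403
  X=1: P(X=1) = 7/18, P(Y|X=1) = (9/14, 5/14) → H(Y|X=1) = 0.94029
  X=2: P(X=2) = 11/36, P(Y|X=2) = (9/11, 2/11) → H(Y|X=2) = 0.68404
H(Y|X) = (11/36)·0.99403 + (7/18)·0.94029 + (11/36)·0.68404 = 0.8784 bits

H(X,Y) = -Σ_{x,y} P(x,y) log₂ P(x,y). Per-cell terms -P(x,y)·log₂P(x,y):
  X=0: 0.39556, 0.43083
  X=1: 0.50000, 0.39556
  X=2: 0.50000, 0.23166
Sum of the 6 terms: H(X,Y) = 2.4536 bits

Chain rule check:
  H(X) + H(Y|X) = 1.5752 + 0.8784 = 2.4536 bits
  H(X,Y) = 2.4536 bits
✓ Chain rule verified.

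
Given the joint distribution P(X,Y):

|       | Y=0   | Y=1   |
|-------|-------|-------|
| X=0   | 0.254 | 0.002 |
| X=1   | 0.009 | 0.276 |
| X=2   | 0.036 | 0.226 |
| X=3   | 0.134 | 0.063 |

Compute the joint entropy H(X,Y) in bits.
2.3913 bits

H(X,Y) = -Σ_{x,y} P(x,y) log₂ P(x,y). Per-cell terms -P(x,y)·log₂P(x,y):
  X=0: 0.50218, 0.01793
  X=1: 0.06116, 0.51260
  X=2: 0.17265, 0.48491
  X=3: 0.38856, 0.25128
Sum of the 8 terms: H(X,Y) = 2.3913 bits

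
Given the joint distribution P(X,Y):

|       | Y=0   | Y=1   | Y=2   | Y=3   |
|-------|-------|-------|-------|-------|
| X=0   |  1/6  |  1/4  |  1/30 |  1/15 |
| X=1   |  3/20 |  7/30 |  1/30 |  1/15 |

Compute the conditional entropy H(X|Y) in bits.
0.9990 bits

H(X|Y) = H(X,Y) - H(Y)

H(X,Y) = -Σ_{x,y} P(x,y) log₂ P(x,y). Per-cell terms -P(x,y)·log₂P(x,y):
  X=0: 0.4308271, 0.5000000, 0.1635630, 0.2604594
  X=1: 0.4105448, 0.4898917, 0.1635630, 0.2604594
Sum of the 8 terms: H(X,Y) = 2.679308 bits

Marginal of Y (column sums):
  P(Y=0) = 1/6 + 3/20 = 19/60
  P(Y=1) = 1/4 + 7/30 = 29/60
  P(Y=2) = 1/30 + 1/30 = 1/15
  P(Y=3) = 1/15 + 1/15 = 2/15
H(Y) = -[(19/60)·log₂(19/60) + (29/60)·log₂(29/60) + (1/15)·log₂(1/15) + (2/15)·log₂(2/15)]
  = 0.5253383 + 0.5069730 + 0.2604594 + 0.3875854 = 1.680356 bits

H(X|Y) = H(X,Y) - H(Y) = 2.679308 - 1.680356 = 0.9990 bits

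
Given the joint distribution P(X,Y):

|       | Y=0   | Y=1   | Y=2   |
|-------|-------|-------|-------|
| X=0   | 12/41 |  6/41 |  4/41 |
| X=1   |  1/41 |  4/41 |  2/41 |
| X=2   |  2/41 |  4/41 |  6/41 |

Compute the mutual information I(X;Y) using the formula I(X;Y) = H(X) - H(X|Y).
0.1462 bits

I(X;Y) = H(X) - H(X|Y)

Marginal of X (row sums):
  P(X=0) = 12/41 + 6/41 + 4/41 = 22/41
  P(X=1) = 1/41 + 4/41 + 2/41 = 7/41
  P(X=2) = 2/41 + 4/41 + 6/41 = 12/41
H(X) = -[(22/41)·log₂(22/41) + (7/41)·log₂(7/41) + (12/41)·log₂(12/41)]
  = 0.4819 + 0.4354 + 0.5188 = 1.4361 bits

Marginal of Y (column sums):
  P(Y=0) = 12/41 + 1/41 + 2/41 = 15/41
  P(Y=1) = 6/41 + 4/41 + 4/41 = 14/41
  P(Y=2) = 4/41 + 2/41 + 6/41 = 12/41
H(X|Y) = Σ_y P(y)·H(X|Y=y):
  Y=0: P(Y=0) = 15/41, P(X|Y=0) = (4/5, 1/15, 2/15) → H(X|Y=0) = 0.9056
  Y=1: P(Y=1) = 14/41, P(X|Y=1) = (3/7, 2/7, 2/7) → H(X|Y=1) = 1.5567
  Y=2: P(Y=2) = 12/41, P(X|Y=2) = (1/3, 1/6, 1/2) → H(X|Y=2) = 1.4591
H(X|Y) = (15/41)·0.9056 + (14/41)·1.5567 + (12/41)·1.4591 = 1.2899 bits

I(X;Y) = H(X) - H(X|Y) = 1.4361 - 1.2899 = 0.1462 bits

Cross-check via I(X;Y) = H(X) + H(Y) - H(X,Y): computing H(Y) from the column sums and H(X,Y) from the 9 cells in the same way gives H(Y) = 1.5789 bits and H(X,Y) = 2.8688 bits, so
I(X;Y) = 1.4361 + 1.5789 - 2.8688 = 0.1462 bits ✓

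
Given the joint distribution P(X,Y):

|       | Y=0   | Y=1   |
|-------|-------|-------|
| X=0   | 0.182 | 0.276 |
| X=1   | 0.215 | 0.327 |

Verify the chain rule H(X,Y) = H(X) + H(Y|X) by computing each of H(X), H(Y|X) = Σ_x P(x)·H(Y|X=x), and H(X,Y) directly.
H(X) = 0.9949 bits, H(Y|X) = 0.9692 bits, H(X,Y) = 1.9641 bits

Marginal of X (row sums):
  P(X=0) = 0.182 + 0.276 = 0.458
  P(X=1) = 0.215 + 0.327 = 0.542
H(X) = -[0.458·log₂(0.458) + 0.542·log₂(0.542)]
  = 0.5160 + 0.4789 = 0.9949 bits

H(Y|X) = Σ_x P(x)·H(Y|X=x):
  X=0: P(X=0) = 0.458, P(Y|X=0) = (91/229, 138/229) → H(Y|X=0) = 0.9694
  X=1: P(X=1) = 0.542, P(Y|X=1) = (215/542, 327/542) → H(Y|X=1) = 0.9690
H(Y|X) = 0.458·0.9694 + 0.542·0.9690 = 0.9692 bits

H(X,Y) = -Σ_{x,y} P(x,y) log₂ P(x,y). Per-cell terms -P(x,y)·log₂P(x,y):
  X=0: 0.4474, 0.5126
  X=1: 0.4768, 0.5273
Sum of the 4 terms: H(X,Y) = 1.9641 bits

Chain rule check:
  H(X) + H(Y|X) = 0.9949 + 0.9692 = 1.9641 bits
  H(X,Y) = 1.9641 bits
✓ Chain rule verified.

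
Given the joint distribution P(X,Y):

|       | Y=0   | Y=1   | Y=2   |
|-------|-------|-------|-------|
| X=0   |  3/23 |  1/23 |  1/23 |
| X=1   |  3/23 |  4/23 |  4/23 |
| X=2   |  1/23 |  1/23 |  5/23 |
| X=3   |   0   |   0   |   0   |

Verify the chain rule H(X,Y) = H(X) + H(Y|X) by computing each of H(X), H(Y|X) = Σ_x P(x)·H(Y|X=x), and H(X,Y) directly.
H(X) = 1.5099 bits, H(Y|X) = 1.3998 bits, H(X,Y) = 2.9097 bits

Marginal of X (row sums):
  P(X=0) = 3/23 + 1/23 + 1/23 = 5/23
  P(X=1) = 3/23 + 4/23 + 4/23 = 11/23
  P(X=2) = 1/23 + 1/23 + 5/23 = 7/23
  P(X=3) = 0 + 0 + 0 = 0
H(X) = -[(5/23)·log₂(5/23) + (11/23)·log₂(11/23) + (7/23)·log₂(7/23)]   (outcomes with P = 0 contribute 0)
  = 0.47862 + 0.50893 + 0.52232 = 1.5099 bits

H(Y|X) = Σ_x P(x)·H(Y|X=x):
  X=0: P(X=0) = 5/23, P(Y|X=0) = (3/5, 1/5, 1/5) → H(Y|X=0) = 1.37095
  X=1: P(X=1) = 11/23, P(Y|X=1) = (3/11, 4/11, 4/11) → H(Y|X=1) = 1.57262
  X=2: P(X=2) = 7/23, P(Y|X=2) = (1/7, 1/7, 5/7) → H(Y|X=2) = 1.14883
  X=3: P(X=3) = 0 → contributes 0
H(Y|X) = (5/23)·1.37095 + (11/23)·1.57262 + (7/23)·1.14883 = 1.3998 bits

H(X,Y) = -Σ_{x,y} P(x,y) log₂ P(x,y). Per-cell terms -P(x,y)·log₂P(x,y):
  X=0: 0.38330, 0.19668, 0.19668
  X=1: 0.38330, 0.43888, 0.43888
  X=2: 0.19668, 0.19668, 0.47862
  X=3: 0.00000, 0.00000, 0.00000
  (cells with P = 0 contribute 0)
Sum of the 12 terms: H(X,Y) = 2.9097 bits

Chain rule check:
  H(X) + H(Y|X) = 1.5099 + 1.3998 = 2.9097 bits
  H(X,Y) = 2.9097 bits
✓ Chain rule verified.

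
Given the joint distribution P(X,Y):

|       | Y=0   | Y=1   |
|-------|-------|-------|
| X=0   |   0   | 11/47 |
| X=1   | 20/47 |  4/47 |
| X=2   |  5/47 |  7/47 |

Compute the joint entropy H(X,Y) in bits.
2.0705 bits

H(X,Y) = -Σ_{x,y} P(x,y) log₂ P(x,y). Per-cell terms -P(x,y)·log₂P(x,y):
  X=0: 0.0000, 0.4904
  X=1: 0.5245, 0.3025
  X=2: 0.3439, 0.4092
  (cells with P = 0 contribute 0)
Sum of the 6 terms: H(X,Y) = 2.0705 bits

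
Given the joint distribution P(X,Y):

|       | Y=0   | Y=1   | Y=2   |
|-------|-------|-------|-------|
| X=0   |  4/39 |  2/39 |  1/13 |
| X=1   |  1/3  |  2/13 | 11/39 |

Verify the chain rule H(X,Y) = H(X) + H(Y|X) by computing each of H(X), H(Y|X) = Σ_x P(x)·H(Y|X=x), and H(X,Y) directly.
H(X) = 0.7793 bits, H(Y|X) = 1.5208 bits, H(X,Y) = 2.3002 bits

Marginal of X (row sums):
  P(X=0) = 4/39 + 2/39 + 1/13 = 3/13
  P(X=1) = 1/3 + 2/13 + 11/39 = 10/13
H(X) = -[(3/13)·log₂(3/13) + (10/13)·log₂(10/13)]
  = 0.4881871 + 0.2911628 = 0.7793 bits

H(Y|X) = Σ_x P(x)·H(Y|X=x):
  X=0: P(X=0) = 3/13, P(Y|X=0) = (4/9, 2/9, 1/3) → H(Y|X=0) = 1.5304931
  X=1: P(X=1) = 10/13, P(Y|X=1) = (13/30, 1/5, 11/30) → H(Y|X=1) = 1.5179160
H(Y|X) = (3/13)·1.5304931 + (10/13)·1.5179160 = 1.5208 bits

H(X,Y) = -Σ_{x,y} P(x,y) log₂ P(x,y). Per-cell terms -P(x,y)·log₂P(x,y):
  X=0: 0.3369643, 0.2197642, 0.2846492
  X=1: 0.5283208, 0.4154523, 0.5150173
Sum of the 6 terms: H(X,Y) = 2.3002 bits

Chain rule check:
  H(X) + H(Y|X) = 0.7793 + 1.5208 = 2.3001 bits
  H(X,Y) = 2.3002 bits
✓ Chain rule verified (Δ = 0.0001 is 4-dp rounding noise: each of the three values was rounded independently).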